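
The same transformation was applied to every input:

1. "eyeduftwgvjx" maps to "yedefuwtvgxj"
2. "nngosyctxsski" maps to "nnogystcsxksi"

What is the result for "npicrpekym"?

Each output is the input with this applied: swap each adjacent pair of characters (1↔2, 3↔4, ...).
Doing the same to "npicrpekym": "pnciprkemy".

pnciprkemy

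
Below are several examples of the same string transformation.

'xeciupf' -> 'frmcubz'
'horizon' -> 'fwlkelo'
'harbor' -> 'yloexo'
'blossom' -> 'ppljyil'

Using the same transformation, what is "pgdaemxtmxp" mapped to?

Each output is the input with this applied: shift every letter 3 places backward in the alphabet (wrapping around), then move the first 3 characters to the end (rotate left by 3).
On "pgdaemxtmxp": the first step gives "mdaxbjuqjum", and the second then gives "xbjuqjummda".
(Check on "xeciupf": → "ubzfrmc" → "frmcubz" ✓)

xbjuqjummda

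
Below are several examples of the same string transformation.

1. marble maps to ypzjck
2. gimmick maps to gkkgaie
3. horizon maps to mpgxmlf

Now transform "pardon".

Looking at the pairs, the operation is to shift every letter 2 places backward in the alphabet (wrapping around), then move the first character to the end.
For "pardon", step one produces "nypbml"; step two turns that into "ypbmln".

ypbmln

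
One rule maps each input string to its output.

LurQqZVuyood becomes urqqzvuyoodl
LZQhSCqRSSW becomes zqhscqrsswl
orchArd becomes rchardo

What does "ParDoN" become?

What's happening: move the first character to the end, then convert every letter to lowercase.
"ParDoN" → "arDoNP" → "ardonp".

ardonp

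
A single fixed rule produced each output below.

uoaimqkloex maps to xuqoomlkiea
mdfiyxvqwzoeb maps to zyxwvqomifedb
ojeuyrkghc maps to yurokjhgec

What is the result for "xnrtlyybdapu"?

Looking at the pairs, the operation is to sort the characters into reverse alphabetical order.
So "xnrtlyybdapu" becomes "yyxutrpnldba".

yyxutrpnldba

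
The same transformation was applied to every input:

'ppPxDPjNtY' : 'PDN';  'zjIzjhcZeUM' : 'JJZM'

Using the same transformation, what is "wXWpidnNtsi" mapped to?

XINI

Rule — keep one character in every 3, starting at position 2 (positions 2nd, 5th, 8th, ...), then convert every letter to uppercase.
Doing the same to "wXWpidnNtsi": "XINI".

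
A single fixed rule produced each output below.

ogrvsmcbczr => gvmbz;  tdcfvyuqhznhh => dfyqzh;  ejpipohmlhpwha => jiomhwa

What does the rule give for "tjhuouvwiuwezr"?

Each output is the input with this applied: keep every other character starting from the second (positions 2nd, 4th, 6th, ...).
Applying that to "tjhuouvwiuwezr" gives "juuwuer".

juuwuer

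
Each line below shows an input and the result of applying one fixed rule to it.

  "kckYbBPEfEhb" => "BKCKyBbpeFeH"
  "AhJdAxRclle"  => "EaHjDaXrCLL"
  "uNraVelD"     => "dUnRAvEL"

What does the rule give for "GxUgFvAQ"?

The rule is to move the last character to the front, then flip the case of every letter.
"GxUgFvAQ" → "QGxUgFvA" → "qgXuGfVa".

qgXuGfVa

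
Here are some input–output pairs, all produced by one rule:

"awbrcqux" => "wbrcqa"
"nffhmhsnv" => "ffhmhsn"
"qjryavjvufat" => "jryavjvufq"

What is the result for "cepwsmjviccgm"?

The pattern: delete the last 2 characters, then move the first character to the end.
For "cepwsmjviccgm", step one produces "cepwsmjvicc"; step two turns that into "epwsmjviccc".
(Check on "qjryavjvufat": → "qjryavjvuf" → "jryavjvufq" ✓)

epwsmjviccc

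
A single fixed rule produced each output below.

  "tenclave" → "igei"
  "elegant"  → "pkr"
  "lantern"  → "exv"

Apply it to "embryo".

qvs

What's happening: shift every letter 4 places forward in the alphabet (wrapping around), then keep every other character starting from the second (positions 2nd, 4th, 6th, ...).
Working it through for "embryo": intermediate "iqfvcs", final "qvs".
(Check on "elegant": → "ipikerx" → "pkr" ✓)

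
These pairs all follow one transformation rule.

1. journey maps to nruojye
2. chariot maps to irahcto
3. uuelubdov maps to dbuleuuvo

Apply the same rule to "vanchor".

hcnavro

In each case the input is transformed by: reverse the string, then move the first 2 characters to the end (rotate left by 2).
On "vanchor": the first step gives "rohcnav", and the second then gives "hcnavro".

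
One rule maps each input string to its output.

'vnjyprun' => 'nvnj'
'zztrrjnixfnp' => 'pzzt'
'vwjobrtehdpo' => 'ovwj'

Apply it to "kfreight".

The rule is to move the last character to the front, then keep only the first 4 characters.
Working it through for "kfreight": intermediate "tkfreigh", final "tkfr".

tkfr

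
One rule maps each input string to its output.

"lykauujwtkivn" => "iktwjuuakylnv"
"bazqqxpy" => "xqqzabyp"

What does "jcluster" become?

The transformation: reverse the string, then move the first 2 characters to the end (rotate left by 2).
"jcluster" → "tsulcjre".

tsulcjre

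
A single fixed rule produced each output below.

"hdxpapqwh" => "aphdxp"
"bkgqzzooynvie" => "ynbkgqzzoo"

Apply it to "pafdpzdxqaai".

xqpafdpzd

In each case the input is transformed by: delete the last 3 characters, then move the last 2 characters to the front (rotate right by 2).
Starting from "pafdpzdxqaai": after the first operation, "pafdpzdxq"; after the second, "xqpafdpzd".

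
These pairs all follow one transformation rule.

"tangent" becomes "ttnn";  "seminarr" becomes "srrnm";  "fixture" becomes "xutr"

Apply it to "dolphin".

ponl

The pattern: sort the characters into reverse alphabetical order, then delete the last 3 characters.
On "dolphin" that produces "ponl".
(Check on "seminarr": → "srrnmiea" → "srrnm" ✓)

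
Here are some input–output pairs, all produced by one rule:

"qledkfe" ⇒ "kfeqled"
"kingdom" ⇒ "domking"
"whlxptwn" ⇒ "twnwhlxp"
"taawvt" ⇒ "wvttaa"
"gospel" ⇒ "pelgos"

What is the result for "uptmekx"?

ekxuptm

What's happening: move the last 3 characters to the front (rotate right by 3).
"uptmekx" → "ekxuptm".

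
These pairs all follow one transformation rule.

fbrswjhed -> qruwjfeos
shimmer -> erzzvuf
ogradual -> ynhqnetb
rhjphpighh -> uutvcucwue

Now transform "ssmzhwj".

wjumzff

What's happening: reverse the string, then shift every letter 13 places forward in the alphabet (wrapping around) — i.e. ROT13.
Applying that to "ssmzhwj" gives "wjumzff".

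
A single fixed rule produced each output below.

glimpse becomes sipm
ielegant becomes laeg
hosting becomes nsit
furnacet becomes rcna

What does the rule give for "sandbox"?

Each output is the input with this applied: take characters alternately from the front and the back (1st, last, 2nd, 2nd-last, ...), then keep only the last 4 characters.
"sandbox" → "onbd".

onbd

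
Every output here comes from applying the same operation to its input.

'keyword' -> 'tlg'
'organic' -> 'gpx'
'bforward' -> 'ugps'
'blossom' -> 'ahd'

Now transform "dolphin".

Rule — keep every other character starting from the second (positions 2nd, 4th, 6th, ...), then shift every letter 11 places backward in the alphabet (wrapping around).
"dolphin" → "opi" → "dex".

dex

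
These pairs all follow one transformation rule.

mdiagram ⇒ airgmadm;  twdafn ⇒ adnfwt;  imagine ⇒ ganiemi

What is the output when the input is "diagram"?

gaarmid

In each case the input is transformed by: swap each adjacent pair of characters (1↔2, 3↔4, ...), then move the first 2 characters to the end (rotate left by 2).
Working it through for "diagram": intermediate "idgaarm", final "gaarmid".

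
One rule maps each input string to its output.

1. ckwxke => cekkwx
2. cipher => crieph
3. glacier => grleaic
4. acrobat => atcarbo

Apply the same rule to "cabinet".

Rule — take characters alternately from the front and the back (1st, last, 2nd, 2nd-last, ...).
Doing the same to "cabinet": "ctaebni".

ctaebni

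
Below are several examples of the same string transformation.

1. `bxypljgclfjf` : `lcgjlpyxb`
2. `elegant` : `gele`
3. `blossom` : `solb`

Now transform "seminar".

imes

The pattern: reverse the string, then delete the first 3 characters.
For "seminar" the result is "imes".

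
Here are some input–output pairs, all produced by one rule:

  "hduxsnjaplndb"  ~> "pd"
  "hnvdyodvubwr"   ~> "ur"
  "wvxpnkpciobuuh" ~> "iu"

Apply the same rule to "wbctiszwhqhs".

The rule is to keep one character in every 3, starting at position 3 (positions 3rd, 6th, 9th, ...), then delete the first 2 characters.
Starting from "wbctiszwhqhs": after the first operation, "cshs"; after the second, "hs".

hs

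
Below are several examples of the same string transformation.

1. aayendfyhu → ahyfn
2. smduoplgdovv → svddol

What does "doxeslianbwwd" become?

ddxwsni

Rule — keep every other character starting from the first (positions 1st, 3rd, 5th, ...), then take characters alternately from the front and the back (1st, last, 2nd, 2nd-last, ...).
For "doxeslianbwwd", step one produces "dxsinwd"; step two turns that into "ddxwsni".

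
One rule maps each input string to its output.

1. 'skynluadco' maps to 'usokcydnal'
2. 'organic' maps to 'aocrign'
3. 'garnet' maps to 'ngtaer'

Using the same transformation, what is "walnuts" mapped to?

Each output is the input with this applied: take characters alternately from the front and the back (1st, last, 2nd, 2nd-last, ...), then move the last character to the front.
For "walnuts", step one produces "wsatlun"; step two turns that into "nwsatlu".
(Check on "skynluadco": → "sokcydnalu" → "usokcydnal" ✓)

nwsatlu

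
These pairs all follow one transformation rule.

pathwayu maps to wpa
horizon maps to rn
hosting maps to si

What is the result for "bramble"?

mb

Each output is the input with this applied: sort the characters into reverse alphabetical order, then keep one character in every 3, starting at position 2 (positions 2nd, 5th, 8th, ...).
For "bramble", step one produces "rmlebba"; step two turns that into "mb".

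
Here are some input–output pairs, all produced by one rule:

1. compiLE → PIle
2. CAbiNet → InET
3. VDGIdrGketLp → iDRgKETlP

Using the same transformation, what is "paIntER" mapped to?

What's happening: flip the case of every letter, then delete the first 3 characters.
On "paIntER": the first step gives "PAiNTer", and the second then gives "NTer".

NTer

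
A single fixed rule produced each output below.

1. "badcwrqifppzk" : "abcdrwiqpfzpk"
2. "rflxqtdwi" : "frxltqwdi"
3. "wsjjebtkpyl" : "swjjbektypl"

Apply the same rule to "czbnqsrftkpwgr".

zcnbsqfrktwprg

What's happening: swap each adjacent pair of characters (1↔2, 3↔4, ...).
So "czbnqsrftkpwgr" becomes "zcnbsqfrktwprg".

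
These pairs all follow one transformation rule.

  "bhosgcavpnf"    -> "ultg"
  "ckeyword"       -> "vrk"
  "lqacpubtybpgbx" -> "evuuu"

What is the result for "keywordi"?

The pattern: keep one character in every 3, starting at position 1 (positions 1st, 4th, 7th, ...), then shift every letter 7 places backward in the alphabet (wrapping around).
On "keywordi": the first step gives "kwd", and the second then gives "dpw".
(Check on "lqacpubtybpgbx": → "lcbbb" → "evuuu" ✓)

dpw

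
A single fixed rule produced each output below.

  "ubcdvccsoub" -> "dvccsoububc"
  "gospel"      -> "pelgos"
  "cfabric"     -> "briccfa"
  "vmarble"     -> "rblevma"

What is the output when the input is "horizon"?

izonhor

Looking at the pairs, the operation is to move the first 3 characters to the end (rotate left by 3).
For "horizon" the result is "izonhor".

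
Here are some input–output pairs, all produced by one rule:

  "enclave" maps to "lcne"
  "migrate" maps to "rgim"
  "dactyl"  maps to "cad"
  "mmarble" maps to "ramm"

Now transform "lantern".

The pattern: reverse the string, then delete the first 3 characters.
Starting from "lantern": after the first operation, "nretnal"; after the second, "tnal".

tnal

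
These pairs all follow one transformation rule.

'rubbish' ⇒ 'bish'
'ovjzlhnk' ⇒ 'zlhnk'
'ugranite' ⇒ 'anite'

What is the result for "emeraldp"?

raldp

Each output is the input with this applied: delete the first 3 characters.
So "emeraldp" becomes "raldp".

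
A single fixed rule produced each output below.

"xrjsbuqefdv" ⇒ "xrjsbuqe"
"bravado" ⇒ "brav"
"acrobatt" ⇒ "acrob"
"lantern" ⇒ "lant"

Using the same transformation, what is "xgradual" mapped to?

xgrad

Rule — delete the last 3 characters.
Applying that to "xgradual" gives "xgrad".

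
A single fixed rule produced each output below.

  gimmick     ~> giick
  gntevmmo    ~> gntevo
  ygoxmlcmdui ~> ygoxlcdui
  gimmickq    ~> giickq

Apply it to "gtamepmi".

Rule — remove every "m".
Applying that to "gtamepmi" gives "gtaepi".

gtaepi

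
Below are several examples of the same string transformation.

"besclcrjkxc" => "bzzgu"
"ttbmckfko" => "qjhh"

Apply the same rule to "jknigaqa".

hfxx

The pattern: shift every letter 3 places backward in the alphabet (wrapping around), then keep every other character starting from the second (positions 2nd, 4th, 6th, ...).
Applying both steps to "jknigaqa": "ghkfdxnx", then "hfxx".
(Check on "ttbmckfko": → "qqyjzhchl" → "qjhh" ✓)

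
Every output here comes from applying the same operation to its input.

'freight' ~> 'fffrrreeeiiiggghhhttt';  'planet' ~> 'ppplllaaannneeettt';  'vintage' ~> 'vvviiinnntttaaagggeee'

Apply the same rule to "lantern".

The pattern: repeat every character 3 times.
Applying that to "lantern" gives "lllaaannnttteeerrrnnn".

lllaaannnttteeerrrnnn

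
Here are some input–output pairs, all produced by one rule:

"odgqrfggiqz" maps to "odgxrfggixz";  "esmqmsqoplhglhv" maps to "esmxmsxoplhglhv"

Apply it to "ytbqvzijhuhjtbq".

Each output is the input with this applied: replace every "q" with "x".
So "ytbqvzijhuhjtbq" becomes "ytbxvzijhuhjtbx".

ytbxvzijhuhjtbx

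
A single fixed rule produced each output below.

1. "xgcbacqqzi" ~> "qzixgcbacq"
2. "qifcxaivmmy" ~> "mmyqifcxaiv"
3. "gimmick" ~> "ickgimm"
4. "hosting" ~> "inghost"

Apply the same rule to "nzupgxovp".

ovpnzupgx

The rule is to move the last 3 characters to the front (rotate right by 3).
Applying that to "nzupgxovp" gives "ovpnzupgx".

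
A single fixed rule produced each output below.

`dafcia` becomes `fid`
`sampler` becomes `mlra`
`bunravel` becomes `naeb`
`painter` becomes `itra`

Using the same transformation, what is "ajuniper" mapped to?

uiea

The pattern: move the first 2 characters to the end (rotate left by 2), then keep every other character starting from the first (positions 1st, 3rd, 5th, ...).
For "ajuniper", step one produces "uniperaj"; step two turns that into "uiea".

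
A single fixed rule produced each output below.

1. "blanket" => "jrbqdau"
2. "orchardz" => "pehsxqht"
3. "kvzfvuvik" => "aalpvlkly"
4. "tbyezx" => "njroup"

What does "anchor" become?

Rule — shift every letter 10 places backward in the alphabet (wrapping around), then move the last character to the front.
Starting from "anchor": after the first operation, "qdsxeh"; after the second, "hqdsxe".

hqdsxe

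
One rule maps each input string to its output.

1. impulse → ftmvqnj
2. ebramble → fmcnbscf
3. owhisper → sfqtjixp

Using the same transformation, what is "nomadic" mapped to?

In each case the input is transformed by: reverse the string, then shift every letter 1 place forward in the alphabet (wrapping around).
So "nomadic" becomes "djebnpo".

djebnpo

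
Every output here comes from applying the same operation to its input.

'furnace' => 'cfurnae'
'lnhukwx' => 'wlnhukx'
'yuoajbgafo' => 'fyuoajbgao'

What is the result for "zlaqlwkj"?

Rule — move the last character to the front, then swap the first and last characters.
On "zlaqlwkj": the first step gives "jzlaqlwk", and the second then gives "kzlaqlwj".

kzlaqlwj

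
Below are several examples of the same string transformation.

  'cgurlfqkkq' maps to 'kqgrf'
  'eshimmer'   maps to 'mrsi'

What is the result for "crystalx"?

What's happening: keep every other character starting from the second (positions 2nd, 4th, 6th, ...), then move the last 2 characters to the front (rotate right by 2).
Starting from "crystalx": after the first operation, "rsax"; after the second, "axrs".

axrs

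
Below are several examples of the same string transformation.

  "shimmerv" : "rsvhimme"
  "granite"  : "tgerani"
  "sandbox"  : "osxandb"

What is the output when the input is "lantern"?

rlnante

Rule — swap the first and last characters, then move the last 2 characters to the front (rotate right by 2).
Starting from "lantern": after the first operation, "nanterl"; after the second, "rlnante".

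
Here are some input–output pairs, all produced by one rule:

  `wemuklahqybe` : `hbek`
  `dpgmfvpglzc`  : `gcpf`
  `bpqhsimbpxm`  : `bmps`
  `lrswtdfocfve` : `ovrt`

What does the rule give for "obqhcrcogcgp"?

ogbc

The transformation: keep one character in every 3, starting at position 2 (positions 2nd, 5th, 8th, ...), then swap the front and back halves of the string.
Starting from "obqhcrcogcgp": after the first operation, "bcog"; after the second, "ogbc".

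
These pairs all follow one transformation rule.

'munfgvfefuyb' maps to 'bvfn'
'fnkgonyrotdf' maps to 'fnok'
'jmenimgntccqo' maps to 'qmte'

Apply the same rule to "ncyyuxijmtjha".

hxmy

Looking at the pairs, the operation is to keep one character in every 3, starting at position 3 (positions 3rd, 6th, 9th, ...), then swap the first and last characters.
Applying both steps to "ncyyuxijmtjha": "yxmh", then "hxmy".
(Check on "munfgvfefuyb": → "nvfb" → "bvfn" ✓)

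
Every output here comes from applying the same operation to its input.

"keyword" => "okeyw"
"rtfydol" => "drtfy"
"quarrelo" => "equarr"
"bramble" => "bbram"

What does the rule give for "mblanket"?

kmblan

The transformation: delete the last 2 characters, then move the last character to the front.
Applying both steps to "mblanket": "mblank", then "kmblan".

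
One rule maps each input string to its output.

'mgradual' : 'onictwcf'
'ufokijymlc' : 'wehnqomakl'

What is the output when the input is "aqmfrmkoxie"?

cgskozhqtmo

Rule — shift every letter 2 places forward in the alphabet (wrapping around), then take characters alternately from the front and the back (1st, last, 2nd, 2nd-last, ...).
"aqmfrmkoxie" → "csohtomqzkg" → "cgskozhqtmo".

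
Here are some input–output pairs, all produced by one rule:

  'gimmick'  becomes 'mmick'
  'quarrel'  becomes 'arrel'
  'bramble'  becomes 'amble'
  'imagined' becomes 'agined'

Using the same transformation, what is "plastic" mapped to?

astic

Looking at the pairs, the operation is to delete the first 2 characters.
On "plastic" that produces "astic".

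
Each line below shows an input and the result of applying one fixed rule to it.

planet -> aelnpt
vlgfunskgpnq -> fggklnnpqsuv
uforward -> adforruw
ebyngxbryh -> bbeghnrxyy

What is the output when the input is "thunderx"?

dehnrtux

Each output is the input with this applied: sort the characters into alphabetical order.
For "thunderx" the result is "dehnrtux".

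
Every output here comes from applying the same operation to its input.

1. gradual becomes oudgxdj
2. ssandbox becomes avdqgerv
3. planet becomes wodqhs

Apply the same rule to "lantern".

qdqwhuo

Each output is the input with this applied: swap the first and last characters, then shift every letter 3 places forward in the alphabet (wrapping around).
Applying both steps to "lantern": "nanterl", then "qdqwhuo".
(Check on "gradual": → "lraduag" → "oudgxdj" ✓)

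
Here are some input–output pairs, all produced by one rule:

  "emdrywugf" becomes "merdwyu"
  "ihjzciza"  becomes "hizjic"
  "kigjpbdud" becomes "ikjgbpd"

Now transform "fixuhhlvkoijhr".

The pattern: delete the last 2 characters, then swap each adjacent pair of characters (1↔2, 3↔4, ...).
"fixuhhlvkoijhr" → "fixuhhlvkoij" → "ifuxhhvlokji".

ifuxhhvlokji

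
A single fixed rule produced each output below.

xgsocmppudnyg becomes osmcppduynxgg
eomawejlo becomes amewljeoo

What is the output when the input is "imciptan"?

ictpnami

Looking at the pairs, the operation is to move the first 2 characters to the end (rotate left by 2), then swap each adjacent pair of characters (1↔2, 3↔4, ...).
Applying both steps to "imciptan": "ciptanim", then "ictpnami".
(Check on "eomawejlo": → "mawejloeo" → "amewljeoo" ✓)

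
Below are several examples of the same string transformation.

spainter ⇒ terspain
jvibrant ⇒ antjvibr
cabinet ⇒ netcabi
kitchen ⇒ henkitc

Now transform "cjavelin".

Looking at the pairs, the operation is to move the last 3 characters to the front (rotate right by 3).
Doing the same to "cjavelin": "lincjave".

lincjave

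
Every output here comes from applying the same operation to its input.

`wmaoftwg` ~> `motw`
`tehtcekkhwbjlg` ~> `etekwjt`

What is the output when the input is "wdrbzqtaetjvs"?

dbqatv

The pattern: swap the first and last characters, then keep every other character starting from the second (positions 2nd, 4th, 6th, ...).
Starting from "wdrbzqtaetjvs": after the first operation, "sdrbzqtaetjvw"; after the second, "dbqatv".
(Check on "wmaoftwg": → "gmaoftww" → "motw" ✓)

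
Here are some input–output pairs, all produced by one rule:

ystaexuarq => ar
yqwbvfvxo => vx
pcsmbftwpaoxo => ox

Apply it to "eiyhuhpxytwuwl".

What's happening: move the last 3 characters to the front (rotate right by 3), then keep only the first 2 characters.
Applying that to "eiyhuhpxytwuwl" gives "uw".

uw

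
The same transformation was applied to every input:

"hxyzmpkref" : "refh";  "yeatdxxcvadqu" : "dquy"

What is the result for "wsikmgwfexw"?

exww

The rule is to move the last 3 characters to the front (rotate right by 3), then keep only the first 4 characters.
On "wsikmgwfexw": the first step gives "exwwsikmgwf", and the second then gives "exww".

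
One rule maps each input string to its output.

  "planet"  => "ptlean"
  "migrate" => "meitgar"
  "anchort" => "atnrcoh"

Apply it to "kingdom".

Rule — take characters alternately from the front and the back (1st, last, 2nd, 2nd-last, ...).
"kingdom" → "kmiondg".

kmiondg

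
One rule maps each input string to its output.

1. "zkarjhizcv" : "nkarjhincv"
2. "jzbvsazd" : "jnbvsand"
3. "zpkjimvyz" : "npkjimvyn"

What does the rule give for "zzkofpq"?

Looking at the pairs, the operation is to replace every "z" with "n".
On "zzkofpq" that produces "nnkofpq".

nnkofpq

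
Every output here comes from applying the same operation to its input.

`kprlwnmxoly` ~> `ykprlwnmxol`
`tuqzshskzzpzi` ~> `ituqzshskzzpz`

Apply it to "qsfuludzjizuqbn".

In each case the input is transformed by: move the last character to the front.
So "qsfuludzjizuqbn" becomes "nqsfuludzjizuqb".

nqsfuludzjizuqb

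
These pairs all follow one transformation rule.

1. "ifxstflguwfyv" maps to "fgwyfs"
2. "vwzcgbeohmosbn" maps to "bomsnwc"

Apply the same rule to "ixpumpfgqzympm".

pgzmmxu

What's happening: keep every other character starting from the second (positions 2nd, 4th, 6th, ...), then move the first 2 characters to the end (rotate left by 2).
For "ixpumpfgqzympm", step one produces "xupgzmm"; step two turns that into "pgzmmxu".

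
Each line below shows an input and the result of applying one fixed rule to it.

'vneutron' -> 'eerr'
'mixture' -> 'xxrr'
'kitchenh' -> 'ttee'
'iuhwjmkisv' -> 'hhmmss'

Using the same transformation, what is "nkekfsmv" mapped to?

eess

Rule — keep one character in every 3, starting at position 3 (positions 3rd, 6th, 9th, ...), then double every character.
So "nkekfsmv" becomes "eess".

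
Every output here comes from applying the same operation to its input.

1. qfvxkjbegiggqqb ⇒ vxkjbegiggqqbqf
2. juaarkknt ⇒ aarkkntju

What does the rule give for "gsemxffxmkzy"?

In each case the input is transformed by: move the first 2 characters to the end (rotate left by 2).
"gsemxffxmkzy" → "emxffxmkzygs".

emxffxmkzygs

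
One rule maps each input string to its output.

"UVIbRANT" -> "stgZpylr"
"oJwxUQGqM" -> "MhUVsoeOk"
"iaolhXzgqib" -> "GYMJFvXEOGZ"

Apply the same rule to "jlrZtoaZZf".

HJPxRMYxxD

The transformation: shift every letter 2 places backward in the alphabet (wrapping around), then flip the case of every letter.
Working it through for "jlrZtoaZZf": intermediate "hjpXrmyXXd", final "HJPxRMYxxD".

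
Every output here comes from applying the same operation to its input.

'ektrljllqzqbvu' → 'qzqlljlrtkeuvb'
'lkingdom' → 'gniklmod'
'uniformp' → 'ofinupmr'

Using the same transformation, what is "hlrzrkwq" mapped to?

Each output is the input with this applied: reverse the string, then move the first 3 characters to the end (rotate left by 3).
On "hlrzrkwq": the first step gives "qwkrzrlh", and the second then gives "rzrlhqwk".
(Check on "lkingdom": → "modgnikl" → "gniklmod" ✓)

rzrlhqwk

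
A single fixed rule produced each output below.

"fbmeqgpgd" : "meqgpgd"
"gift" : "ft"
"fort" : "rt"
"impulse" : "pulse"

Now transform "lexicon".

In each case the input is transformed by: delete the first 2 characters.
Applying that to "lexicon" gives "xicon".

xicon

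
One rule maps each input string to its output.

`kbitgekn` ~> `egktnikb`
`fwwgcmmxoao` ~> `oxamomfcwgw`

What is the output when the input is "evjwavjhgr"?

The rule is to move the last 3 characters to the front (rotate right by 3), then take characters alternately from the front and the back (1st, last, 2nd, 2nd-last, ...).
Doing the same to "evjwavjhgr": "hjgvraewvj".

hjgvraewvj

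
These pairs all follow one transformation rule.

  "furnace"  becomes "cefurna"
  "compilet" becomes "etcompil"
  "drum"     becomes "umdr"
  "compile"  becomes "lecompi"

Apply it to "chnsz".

szchn

Each output is the input with this applied: move the last 2 characters to the front (rotate right by 2).
Applying that to "chnsz" gives "szchn".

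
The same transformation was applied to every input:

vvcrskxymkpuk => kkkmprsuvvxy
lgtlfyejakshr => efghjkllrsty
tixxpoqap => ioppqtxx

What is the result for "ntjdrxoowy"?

The rule is to sort the characters into alphabetical order, then delete the first character.
Starting from "ntjdrxoowy": after the first operation, "djnoortwxy"; after the second, "jnoortwxy".

jnoortwxy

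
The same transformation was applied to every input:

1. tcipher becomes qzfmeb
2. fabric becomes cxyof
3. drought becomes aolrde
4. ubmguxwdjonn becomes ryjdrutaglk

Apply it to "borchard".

What's happening: delete the last character, then shift every letter 3 places backward in the alphabet (wrapping around).
"borchard" → "borchar" → "ylozexo".

ylozexo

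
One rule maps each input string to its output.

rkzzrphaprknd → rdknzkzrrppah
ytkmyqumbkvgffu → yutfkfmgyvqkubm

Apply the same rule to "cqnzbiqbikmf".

The rule is to take characters alternately from the front and the back (1st, last, 2nd, 2nd-last, ...).
So "cqnzbiqbikmf" becomes "cfqmnkzibbiq".

cfqmnkzibbiq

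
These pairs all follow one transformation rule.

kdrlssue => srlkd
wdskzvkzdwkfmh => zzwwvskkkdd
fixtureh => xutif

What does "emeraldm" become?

rmeea

Looking at the pairs, the operation is to delete the last 3 characters, then sort the characters into reverse alphabetical order.
For "emeraldm", step one produces "emera"; step two turns that into "rmeea".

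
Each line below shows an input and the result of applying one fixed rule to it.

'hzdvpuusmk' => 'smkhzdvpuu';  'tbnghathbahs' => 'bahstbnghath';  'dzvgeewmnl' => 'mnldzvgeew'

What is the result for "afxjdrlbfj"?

bfjafxjdrl

In each case the input is transformed by: move the first 2 characters to the end (rotate left by 2), then swap the front and back halves of the string.
"afxjdrlbfj" → "xjdrlbfjaf" → "bfjafxjdrl".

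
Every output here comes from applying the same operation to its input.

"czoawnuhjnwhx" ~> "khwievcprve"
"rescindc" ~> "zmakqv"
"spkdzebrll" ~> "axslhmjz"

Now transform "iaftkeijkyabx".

The rule is to delete the last 2 characters, then shift every letter 8 places forward in the alphabet (wrapping around).
"iaftkeijkyabx" → "iaftkeijkya" → "qinbsmqrsgi".

qinbsmqrsgi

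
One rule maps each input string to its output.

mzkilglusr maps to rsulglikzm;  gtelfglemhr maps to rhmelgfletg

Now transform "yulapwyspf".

fpsywpaluy

Looking at the pairs, the operation is to reverse the string.
Applying that to "yulapwyspf" gives "fpsywpaluy".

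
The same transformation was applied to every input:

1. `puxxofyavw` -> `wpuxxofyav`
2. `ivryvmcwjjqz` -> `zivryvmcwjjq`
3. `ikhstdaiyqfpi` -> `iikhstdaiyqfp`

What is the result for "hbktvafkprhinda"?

Each output is the input with this applied: move the last character to the front.
So "hbktvafkprhinda" becomes "ahbktvafkprhind".

ahbktvafkprhind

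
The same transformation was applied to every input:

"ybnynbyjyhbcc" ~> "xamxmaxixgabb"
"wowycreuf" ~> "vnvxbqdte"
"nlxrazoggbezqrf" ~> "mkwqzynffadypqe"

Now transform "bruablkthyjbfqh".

aqtzakjsgxiaepg

Rule — shift every letter 1 place backward in the alphabet (wrapping around).
So "bruablkthyjbfqh" becomes "aqtzakjsgxiaepg".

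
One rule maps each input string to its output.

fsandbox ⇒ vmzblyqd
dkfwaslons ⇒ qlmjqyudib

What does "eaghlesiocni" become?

glamgqcjfeyc

The rule is to shift every letter 2 places backward in the alphabet (wrapping around), then reverse the string.
Starting from "eaghlesiocni": after the first operation, "cyefjcqgmalg"; after the second, "glamgqcjfeyc".
(Check on "dkfwaslons": → "biduyqjmlq" → "qlmjqyudib" ✓)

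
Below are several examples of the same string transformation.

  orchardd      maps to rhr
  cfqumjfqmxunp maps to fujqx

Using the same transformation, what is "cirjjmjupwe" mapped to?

In each case the input is transformed by: keep every other character starting from the second (positions 2nd, 4th, 6th, ...), then delete the last character.
"cirjjmjupwe" → "ijmuw" → "ijmu".
(Check on "orchardd": → "rhrd" → "rhr" ✓)

ijmu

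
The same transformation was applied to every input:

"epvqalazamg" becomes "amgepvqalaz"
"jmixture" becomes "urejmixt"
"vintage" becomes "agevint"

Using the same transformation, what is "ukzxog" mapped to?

xogukz

The pattern: move the last 3 characters to the front (rotate right by 3).
Doing the same to "ukzxog": "xogukz".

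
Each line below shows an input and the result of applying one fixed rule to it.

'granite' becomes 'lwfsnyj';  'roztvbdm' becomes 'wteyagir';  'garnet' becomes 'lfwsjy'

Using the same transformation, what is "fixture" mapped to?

kncyzwj

The transformation: shift every letter 5 places forward in the alphabet (wrapping around).
For "fixture" the result is "kncyzwj".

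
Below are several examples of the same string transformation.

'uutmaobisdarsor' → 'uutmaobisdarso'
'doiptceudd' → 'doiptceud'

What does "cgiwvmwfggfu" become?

cgiwvmwfggf

In each case the input is transformed by: delete the last character.
Applying that to "cgiwvmwfggfu" gives "cgiwvmwfggf".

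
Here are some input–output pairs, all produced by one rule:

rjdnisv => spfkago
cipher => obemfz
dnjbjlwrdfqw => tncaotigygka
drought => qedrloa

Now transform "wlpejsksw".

tphpgbmit

Rule — shift every letter 3 places backward in the alphabet (wrapping around), then reverse the string.
Applying that to "wlpejsksw" gives "tphpgbmit".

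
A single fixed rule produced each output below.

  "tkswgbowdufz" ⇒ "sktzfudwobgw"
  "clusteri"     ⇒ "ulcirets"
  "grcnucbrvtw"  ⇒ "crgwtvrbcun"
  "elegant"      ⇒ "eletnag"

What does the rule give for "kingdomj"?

nikjmodg

Looking at the pairs, the operation is to reverse the string, then move the last 3 characters to the front (rotate right by 3).
Starting from "kingdomj": after the first operation, "jmodgnik"; after the second, "nikjmodg".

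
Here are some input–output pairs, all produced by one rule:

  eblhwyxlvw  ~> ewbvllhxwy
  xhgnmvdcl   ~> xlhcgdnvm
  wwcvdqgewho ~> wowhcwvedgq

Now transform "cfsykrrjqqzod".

Rule — take characters alternately from the front and the back (1st, last, 2nd, 2nd-last, ...).
For "cfsykrrjqqzod" the result is "cdfoszyqkqrjr".

cdfoszyqkqrjr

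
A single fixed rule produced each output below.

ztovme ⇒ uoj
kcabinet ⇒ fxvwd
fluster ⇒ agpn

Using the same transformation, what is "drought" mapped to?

ymjp

The rule is to shift every letter 5 places backward in the alphabet (wrapping around), then delete the last 3 characters.
"drought" → "ymjpbco" → "ymjp".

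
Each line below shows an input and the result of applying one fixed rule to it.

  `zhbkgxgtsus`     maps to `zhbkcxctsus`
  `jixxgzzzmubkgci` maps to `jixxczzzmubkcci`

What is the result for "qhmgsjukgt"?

qhmcsjukct

What's happening: replace every "g" with "c".
On "qhmgsjukgt" that produces "qhmcsjukct".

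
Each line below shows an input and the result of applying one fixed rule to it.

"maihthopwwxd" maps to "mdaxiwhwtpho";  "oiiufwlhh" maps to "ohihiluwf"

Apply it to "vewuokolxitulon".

vneowluuotkioxl

What's happening: take characters alternately from the front and the back (1st, last, 2nd, 2nd-last, ...).
So "vewuokolxitulon" becomes "vneowluuotkioxl".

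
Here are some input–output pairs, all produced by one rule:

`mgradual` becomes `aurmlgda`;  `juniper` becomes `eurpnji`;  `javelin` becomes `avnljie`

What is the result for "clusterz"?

Rule — sort the characters into reverse alphabetical order, then move the last character to the front.
"clusterz" → "zutsrlec" → "czutsrle".
(Check on "juniper": → "urpnjie" → "eurpnji" ✓)

czutsrle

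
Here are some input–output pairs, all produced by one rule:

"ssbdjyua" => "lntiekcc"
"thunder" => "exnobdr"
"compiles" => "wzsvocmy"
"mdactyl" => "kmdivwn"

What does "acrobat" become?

bylkdkm

In each case the input is transformed by: shift every letter 10 places forward in the alphabet (wrapping around), then move the first 2 characters to the end (rotate left by 2).
For "acrobat", step one produces "kmbylkd"; step two turns that into "bylkdkm".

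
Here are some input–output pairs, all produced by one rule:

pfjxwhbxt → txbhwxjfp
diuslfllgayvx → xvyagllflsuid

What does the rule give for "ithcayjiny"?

In each case the input is transformed by: reverse the string.
So "ithcayjiny" becomes "ynijyachti".

ynijyachti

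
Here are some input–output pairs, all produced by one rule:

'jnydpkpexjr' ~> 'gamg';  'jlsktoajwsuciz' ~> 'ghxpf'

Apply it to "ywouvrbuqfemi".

What's happening: keep one character in every 3, starting at position 1 (positions 1st, 4th, 7th, ...), then shift every letter 3 places backward in the alphabet (wrapping around).
On "ywouvrbuqfemi": the first step gives "yubfi", and the second then gives "vrycf".
(Check on "jnydpkpexjr": → "jdpj" → "gamg" ✓)

vrycf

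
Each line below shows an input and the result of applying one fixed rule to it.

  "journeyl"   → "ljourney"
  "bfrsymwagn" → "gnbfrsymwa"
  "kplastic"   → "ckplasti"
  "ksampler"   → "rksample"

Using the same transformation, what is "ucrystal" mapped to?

Rule — swap the front and back halves of the string, then move the first 3 characters to the end (rotate left by 3).
Starting from "ucrystal": after the first operation, "stalucry"; after the second, "lucrysta".

lucrysta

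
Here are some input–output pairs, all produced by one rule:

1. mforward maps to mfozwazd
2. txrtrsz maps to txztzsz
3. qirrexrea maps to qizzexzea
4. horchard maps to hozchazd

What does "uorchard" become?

Looking at the pairs, the operation is to replace every "r" with "z".
So "uorchard" becomes "uozchazd".

uozchazd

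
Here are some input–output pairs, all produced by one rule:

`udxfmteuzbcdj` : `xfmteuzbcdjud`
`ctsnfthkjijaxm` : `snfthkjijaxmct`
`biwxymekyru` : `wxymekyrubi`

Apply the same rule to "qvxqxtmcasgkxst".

The pattern: move the first 2 characters to the end (rotate left by 2).
So "qvxqxtmcasgkxst" becomes "xqxtmcasgkxstqv".

xqxtmcasgkxstqv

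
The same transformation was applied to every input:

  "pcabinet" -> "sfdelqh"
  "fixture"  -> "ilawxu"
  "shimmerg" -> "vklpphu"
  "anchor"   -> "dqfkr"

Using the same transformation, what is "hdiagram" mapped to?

kgldjud

Looking at the pairs, the operation is to delete the last character, then shift every letter 3 places forward in the alphabet (wrapping around).
Starting from "hdiagram": after the first operation, "hdiagra"; after the second, "kgldjud".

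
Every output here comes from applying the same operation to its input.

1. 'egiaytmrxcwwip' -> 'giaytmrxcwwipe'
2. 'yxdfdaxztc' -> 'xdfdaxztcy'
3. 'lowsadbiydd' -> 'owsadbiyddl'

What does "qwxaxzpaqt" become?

wxaxzpaqtq

In each case the input is transformed by: move the first character to the end.
Doing the same to "qwxaxzpaqt": "wxaxzpaqtq".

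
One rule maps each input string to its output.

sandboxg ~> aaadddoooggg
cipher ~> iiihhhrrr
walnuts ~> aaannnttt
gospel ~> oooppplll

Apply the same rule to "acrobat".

cccoooaaa

The rule is to keep every other character starting from the second (positions 2nd, 4th, 6th, ...), then repeat every character 3 times.
Starting from "acrobat": after the first operation, "coa"; after the second, "cccoooaaa".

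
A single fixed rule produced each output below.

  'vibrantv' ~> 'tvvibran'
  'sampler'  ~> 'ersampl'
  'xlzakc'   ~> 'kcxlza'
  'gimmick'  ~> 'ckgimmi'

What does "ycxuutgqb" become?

qbycxuutg

In each case the input is transformed by: move the last 2 characters to the front (rotate right by 2).
For "ycxuutgqb" the result is "qbycxuutg".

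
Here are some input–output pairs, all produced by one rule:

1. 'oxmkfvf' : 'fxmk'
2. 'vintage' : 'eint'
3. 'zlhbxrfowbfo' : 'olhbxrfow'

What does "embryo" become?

omb

The pattern: swap the first and last characters, then delete the last 3 characters.
"embryo" → "ombrye" → "omb".
(Check on "zlhbxrfowbfo": → "olhbxrfowbfz" → "olhbxrfow" ✓)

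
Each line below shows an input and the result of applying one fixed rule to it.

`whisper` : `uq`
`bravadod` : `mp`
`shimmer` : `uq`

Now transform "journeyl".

gq

Looking at the pairs, the operation is to shift every letter 12 places forward in the alphabet (wrapping around), then keep one character in every 3, starting at position 3 (positions 3rd, 6th, 9th, ...).
For "journeyl", step one produces "vagdzqkx"; step two turns that into "gq".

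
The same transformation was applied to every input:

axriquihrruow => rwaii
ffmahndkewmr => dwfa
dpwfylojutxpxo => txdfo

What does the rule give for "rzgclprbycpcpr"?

In each case the input is transformed by: keep one character in every 3, starting at position 1 (positions 1st, 4th, 7th, ...), then move the last 2 characters to the front (rotate right by 2).
Working it through for "rzgclprbycpcpr": intermediate "rcrcp", final "cprcr".
(Check on "dpwfylojutxpxo": → "dfotx" → "txdfo" ✓)

cprcr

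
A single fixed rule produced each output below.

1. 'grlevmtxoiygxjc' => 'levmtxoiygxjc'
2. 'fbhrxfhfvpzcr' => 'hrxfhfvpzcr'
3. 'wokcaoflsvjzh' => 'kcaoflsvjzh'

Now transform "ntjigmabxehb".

jigmabxehb

What's happening: delete the first 2 characters.
Applying that to "ntjigmabxehb" gives "jigmabxehb".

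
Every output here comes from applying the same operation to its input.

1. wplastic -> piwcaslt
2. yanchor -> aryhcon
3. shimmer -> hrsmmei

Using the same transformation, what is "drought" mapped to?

The transformation: swap each adjacent pair of characters (1↔2, 3↔4, ...), then take characters alternately from the front and the back (1st, last, 2nd, 2nd-last, ...).
Applying both steps to "drought": "rduohgt", then "rtdguho".

rtdguho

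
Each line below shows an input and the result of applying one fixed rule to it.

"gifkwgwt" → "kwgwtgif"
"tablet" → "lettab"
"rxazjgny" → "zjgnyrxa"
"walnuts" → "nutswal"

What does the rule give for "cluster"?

sterclu

Looking at the pairs, the operation is to move the first 3 characters to the end (rotate left by 3).
Applying that to "cluster" gives "sterclu".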